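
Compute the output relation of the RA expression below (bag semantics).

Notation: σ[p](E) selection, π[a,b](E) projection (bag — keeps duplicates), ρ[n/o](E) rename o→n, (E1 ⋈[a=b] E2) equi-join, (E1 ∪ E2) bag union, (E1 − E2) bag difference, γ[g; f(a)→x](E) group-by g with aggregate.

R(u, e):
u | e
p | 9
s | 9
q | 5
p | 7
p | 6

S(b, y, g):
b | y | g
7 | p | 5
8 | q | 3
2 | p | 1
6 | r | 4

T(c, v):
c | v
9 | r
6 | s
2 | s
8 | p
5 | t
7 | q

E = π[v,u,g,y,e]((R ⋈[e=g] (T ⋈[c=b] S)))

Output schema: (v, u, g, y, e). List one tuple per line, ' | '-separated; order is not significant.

Row counts bottom-up:
  R → 5
  T → 6
  S → 4
  (T ⋈[c=b] S) → 4
  (R ⋈[e=g] (T ⋈[c=b] S)) → 1
  π[v,u,g,y,e]((R ⋈[e=g] (T ⋈[c=b] S))) → 1

== RESULT ==
v | u | g | y | e
q | q | 5 | p | 5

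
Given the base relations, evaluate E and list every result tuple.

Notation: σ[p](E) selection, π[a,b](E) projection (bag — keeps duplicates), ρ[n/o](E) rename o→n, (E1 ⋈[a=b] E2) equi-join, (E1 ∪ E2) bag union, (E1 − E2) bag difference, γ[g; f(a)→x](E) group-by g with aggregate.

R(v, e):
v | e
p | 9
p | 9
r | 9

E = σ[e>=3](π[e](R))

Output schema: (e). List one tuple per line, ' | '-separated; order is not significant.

Stepwise |·|:
  R → 3
  π[e](R) → 3
  σ[e>=3](π[e](R)) → 3

== RESULT ==
e
9
9
9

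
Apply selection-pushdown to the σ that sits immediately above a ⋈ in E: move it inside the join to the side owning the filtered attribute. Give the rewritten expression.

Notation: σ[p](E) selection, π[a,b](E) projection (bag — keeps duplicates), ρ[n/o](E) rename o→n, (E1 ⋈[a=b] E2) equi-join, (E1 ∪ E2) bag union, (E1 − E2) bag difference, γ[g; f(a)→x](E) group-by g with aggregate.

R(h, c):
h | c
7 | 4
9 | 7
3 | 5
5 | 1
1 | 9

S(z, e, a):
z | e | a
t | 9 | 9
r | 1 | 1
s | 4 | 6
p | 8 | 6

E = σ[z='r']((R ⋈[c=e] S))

σ filters on z, owned by the right side.
E' = (R ⋈[c=e] σ[z='r'](S))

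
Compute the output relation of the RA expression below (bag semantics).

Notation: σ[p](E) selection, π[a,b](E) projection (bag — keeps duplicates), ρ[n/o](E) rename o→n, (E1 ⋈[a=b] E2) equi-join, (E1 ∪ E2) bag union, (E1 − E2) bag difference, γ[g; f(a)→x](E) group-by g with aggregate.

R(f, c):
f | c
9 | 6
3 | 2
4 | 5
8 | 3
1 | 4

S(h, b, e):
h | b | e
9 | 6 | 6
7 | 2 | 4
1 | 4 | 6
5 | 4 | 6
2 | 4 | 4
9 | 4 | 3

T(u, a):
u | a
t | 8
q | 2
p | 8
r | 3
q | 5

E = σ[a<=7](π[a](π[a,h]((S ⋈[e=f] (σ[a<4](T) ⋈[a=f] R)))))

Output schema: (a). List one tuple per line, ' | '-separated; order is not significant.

Subexpression sizes:
  S → 6
  T → 5
  σ[a<4](T) → 2
  R → 5
  (σ[a<4](T) ⋈[a=f] R) → 1
  (S ⋈[e=f] (σ[a<4](T) ⋈[a=f] R)) → 1
  π[a,h]((S ⋈[e=f] (σ[a<4](T) ⋈[a=f] R))) → 1
  π[a](π[a,h]((S ⋈[e=f] (σ[a<4](T) ⋈[a=f] R)))) → 1
  σ[a<=7](π[a](π[a,h]((S ⋈[e=f] (σ[a<4](T) ⋈[a=f] R))))) → 1

== RESULT ==
a
3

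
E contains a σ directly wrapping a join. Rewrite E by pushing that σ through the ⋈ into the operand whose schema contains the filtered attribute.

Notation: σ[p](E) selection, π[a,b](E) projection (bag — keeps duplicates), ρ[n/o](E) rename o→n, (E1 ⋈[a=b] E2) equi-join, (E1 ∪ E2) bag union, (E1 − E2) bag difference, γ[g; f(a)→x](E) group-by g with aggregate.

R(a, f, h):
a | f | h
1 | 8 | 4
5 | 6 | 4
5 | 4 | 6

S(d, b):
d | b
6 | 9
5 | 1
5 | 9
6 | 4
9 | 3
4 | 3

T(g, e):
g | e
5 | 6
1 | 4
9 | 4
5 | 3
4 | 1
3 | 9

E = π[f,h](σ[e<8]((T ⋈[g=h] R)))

σ filters on e, owned by the left side.
E' = π[f,h]((σ[e<8](T) ⋈[g=h] R))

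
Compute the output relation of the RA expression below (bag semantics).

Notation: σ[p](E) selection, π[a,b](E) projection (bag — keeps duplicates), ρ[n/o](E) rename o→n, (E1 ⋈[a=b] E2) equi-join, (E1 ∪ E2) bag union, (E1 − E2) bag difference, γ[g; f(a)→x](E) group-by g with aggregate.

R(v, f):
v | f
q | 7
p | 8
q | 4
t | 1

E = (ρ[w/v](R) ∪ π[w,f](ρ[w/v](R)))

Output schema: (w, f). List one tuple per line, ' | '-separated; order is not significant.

Stepwise |·|:
  R → 4
  ρ[w/v](R) → 4
  R → 4
  ρ[w/v](R) → 4
  π[w,f](ρ[w/v](R)) → 4
  (ρ[w/v](R) ∪ π[w,f](ρ[w/v](R))) → 8

== RESULT ==
w | f
p | 8
p | 8
q | 4
q | 4
q | 7
q | 7
t | 1
t | 1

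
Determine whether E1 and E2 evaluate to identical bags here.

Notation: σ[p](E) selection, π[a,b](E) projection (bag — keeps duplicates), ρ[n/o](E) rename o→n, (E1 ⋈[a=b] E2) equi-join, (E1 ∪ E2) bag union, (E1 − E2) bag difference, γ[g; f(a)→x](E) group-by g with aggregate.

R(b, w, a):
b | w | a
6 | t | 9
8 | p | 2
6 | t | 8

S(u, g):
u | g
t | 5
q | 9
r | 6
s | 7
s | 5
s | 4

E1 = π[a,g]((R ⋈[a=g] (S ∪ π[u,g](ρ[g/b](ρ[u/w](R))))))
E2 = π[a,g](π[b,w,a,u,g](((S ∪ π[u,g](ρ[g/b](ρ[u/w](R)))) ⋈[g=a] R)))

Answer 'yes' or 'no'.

E1 subexpression sizes:
  R → 3
  S → 6
  R → 3
  ρ[u/w](R) → 3
  ρ[g/b](ρ[u/w](R)) → 3
  π[u,g](ρ[g/b](ρ[u/w](R))) → 3
  (S ∪ π[u,g](ρ[g/b](ρ[u/w](R)))) → 9
  (R ⋈[a=g] (S ∪ π[u,g](ρ[g/b](ρ[u/w](R))))) → 2
  π[a,g]((R ⋈[a=g] (S ∪ π[u,g](ρ[g/b](ρ[u/w](R)))))) → 2
E2 subexpression sizes:
  S → 6
  R → 3
  ρ[u/w](R) → 3
  ρ[g/b](ρ[u/w](R)) → 3
  π[u,g](ρ[g/b](ρ[u/w](R))) → 3
  (S ∪ π[u,g](ρ[g/b](ρ[u/w](R)))) → 9
  R → 3
  ((S ∪ π[u,g](ρ[g/b](ρ[u/w](R)))) ⋈[g=a] R) → 2
  π[b,w,a,u,g](((S ∪ π[u,g](ρ[g/b](ρ[u/w](R)))) ⋈[g=a] R)) → 2
  π[a,g](π[b,w,a,u,g](((S ∪ π[u,g](ρ[g/b](ρ[u/w](R)))) ⋈[g=a] R))) → 2

E1 and E2 produce the same multiset:
a | g
8 | 8
9 | 9

yes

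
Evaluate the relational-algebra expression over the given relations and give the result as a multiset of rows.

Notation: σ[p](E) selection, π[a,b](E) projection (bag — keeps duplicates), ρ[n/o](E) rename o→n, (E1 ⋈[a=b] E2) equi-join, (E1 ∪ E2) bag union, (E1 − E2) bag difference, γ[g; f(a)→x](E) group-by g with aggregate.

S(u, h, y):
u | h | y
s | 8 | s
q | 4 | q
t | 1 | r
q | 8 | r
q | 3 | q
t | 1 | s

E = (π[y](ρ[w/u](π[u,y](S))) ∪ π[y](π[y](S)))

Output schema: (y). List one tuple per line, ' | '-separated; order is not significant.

Per-node cardinality:
  S → 6
  π[u,y](S) → 6
  ρ[w/u](π[u,y](S)) → 6
  π[y](ρ[w/u](π[u,y](S))) → 6
  S → 6
  π[y](S) → 6
  π[y](π[y](S)) → 6
  (π[y](ρ[w/u](π[u,y](S))) ∪ π[y](π[y](S))) → 12

== RESULT ==
y
q
q
q
q
r
r
r
r
s
s
s
s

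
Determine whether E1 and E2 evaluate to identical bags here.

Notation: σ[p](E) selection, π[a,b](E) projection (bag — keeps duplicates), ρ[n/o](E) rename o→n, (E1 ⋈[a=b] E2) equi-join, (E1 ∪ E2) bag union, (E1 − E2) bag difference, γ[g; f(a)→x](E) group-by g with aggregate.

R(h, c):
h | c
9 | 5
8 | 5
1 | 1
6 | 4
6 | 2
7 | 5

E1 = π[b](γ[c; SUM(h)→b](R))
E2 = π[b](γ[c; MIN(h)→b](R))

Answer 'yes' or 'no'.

E1 row counts bottom-up:
  R → 6
  γ[c; SUM(h)→b](R) → 4
  π[b](γ[c; SUM(h)→b](R)) → 4
E2 row counts bottom-up:
  R → 6
  γ[c; MIN(h)→b](R) → 4
  π[b](γ[c; MIN(h)→b](R)) → 4

E1 result:
b
1
6
6
24
E2 result:
b
1
6
6
7
Witness: (7,) appears 0× in E1 but 1× in E2.

no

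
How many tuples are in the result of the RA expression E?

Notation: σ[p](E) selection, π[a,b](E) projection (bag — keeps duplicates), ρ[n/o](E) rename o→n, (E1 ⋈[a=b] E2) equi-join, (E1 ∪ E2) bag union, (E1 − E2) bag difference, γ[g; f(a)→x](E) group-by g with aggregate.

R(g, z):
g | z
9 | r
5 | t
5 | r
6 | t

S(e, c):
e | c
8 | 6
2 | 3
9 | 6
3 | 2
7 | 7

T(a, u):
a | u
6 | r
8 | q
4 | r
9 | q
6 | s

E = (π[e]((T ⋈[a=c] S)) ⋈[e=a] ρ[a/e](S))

Per-node cardinality:
  T → 5
  S → 5
  (T ⋈[a=c] S) → 4
  π[e]((T ⋈[a=c] S)) → 4
  S → 5
  ρ[a/e](S) → 5
  (π[e]((T ⋈[a=c] S)) ⋈[e=a] ρ[a/e](S)) → 4

|E| = 4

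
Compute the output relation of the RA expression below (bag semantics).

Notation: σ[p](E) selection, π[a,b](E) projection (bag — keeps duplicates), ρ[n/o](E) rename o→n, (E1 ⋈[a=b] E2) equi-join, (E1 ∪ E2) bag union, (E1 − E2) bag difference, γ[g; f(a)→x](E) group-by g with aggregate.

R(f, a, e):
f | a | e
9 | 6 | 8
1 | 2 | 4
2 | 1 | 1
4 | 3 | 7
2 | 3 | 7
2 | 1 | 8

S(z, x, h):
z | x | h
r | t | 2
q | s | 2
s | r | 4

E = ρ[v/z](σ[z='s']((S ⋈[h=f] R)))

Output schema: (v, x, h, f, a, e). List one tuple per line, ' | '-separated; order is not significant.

Subexpression sizes:
  S → 3
  R → 6
  (S ⋈[h=f] R) → 7
  σ[z='s']((S ⋈[h=f] R)) → 1
  ρ[v/z](σ[z='s']((S ⋈[h=f] R))) → 1

== RESULT ==
v | x | h | f | a | e
s | r | 4 | 4 | 3 | 7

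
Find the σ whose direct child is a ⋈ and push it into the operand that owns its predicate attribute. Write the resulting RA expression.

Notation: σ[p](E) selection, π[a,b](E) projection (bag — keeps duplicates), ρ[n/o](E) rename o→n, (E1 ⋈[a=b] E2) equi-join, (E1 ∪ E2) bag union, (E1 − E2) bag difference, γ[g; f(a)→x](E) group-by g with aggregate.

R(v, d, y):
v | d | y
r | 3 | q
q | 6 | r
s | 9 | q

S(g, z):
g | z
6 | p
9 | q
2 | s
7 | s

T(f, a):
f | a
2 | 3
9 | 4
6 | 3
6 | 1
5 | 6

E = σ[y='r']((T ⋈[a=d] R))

σ filters on y, owned by the right side.
E' = (T ⋈[a=d] σ[y='r'](R))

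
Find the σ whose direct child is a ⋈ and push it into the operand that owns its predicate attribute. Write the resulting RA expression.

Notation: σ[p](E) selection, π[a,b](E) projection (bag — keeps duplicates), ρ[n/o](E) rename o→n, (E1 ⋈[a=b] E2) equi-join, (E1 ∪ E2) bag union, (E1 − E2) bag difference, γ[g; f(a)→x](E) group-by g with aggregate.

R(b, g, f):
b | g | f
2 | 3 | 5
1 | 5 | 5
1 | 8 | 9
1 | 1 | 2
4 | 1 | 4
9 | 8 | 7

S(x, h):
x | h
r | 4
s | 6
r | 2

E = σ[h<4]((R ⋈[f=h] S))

σ filters on h, owned by the right side.
E' = (R ⋈[f=h] σ[h<4](S))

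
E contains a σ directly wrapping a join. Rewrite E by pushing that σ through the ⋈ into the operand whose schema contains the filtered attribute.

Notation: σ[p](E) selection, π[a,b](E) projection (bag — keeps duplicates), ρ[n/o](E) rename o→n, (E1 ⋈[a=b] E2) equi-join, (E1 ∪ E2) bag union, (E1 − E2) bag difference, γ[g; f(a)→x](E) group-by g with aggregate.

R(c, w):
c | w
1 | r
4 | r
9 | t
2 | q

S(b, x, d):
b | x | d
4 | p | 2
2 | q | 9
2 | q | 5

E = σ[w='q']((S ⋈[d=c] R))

σ filters on w, owned by the right side.
E' = (S ⋈[d=c] σ[w='q'](R))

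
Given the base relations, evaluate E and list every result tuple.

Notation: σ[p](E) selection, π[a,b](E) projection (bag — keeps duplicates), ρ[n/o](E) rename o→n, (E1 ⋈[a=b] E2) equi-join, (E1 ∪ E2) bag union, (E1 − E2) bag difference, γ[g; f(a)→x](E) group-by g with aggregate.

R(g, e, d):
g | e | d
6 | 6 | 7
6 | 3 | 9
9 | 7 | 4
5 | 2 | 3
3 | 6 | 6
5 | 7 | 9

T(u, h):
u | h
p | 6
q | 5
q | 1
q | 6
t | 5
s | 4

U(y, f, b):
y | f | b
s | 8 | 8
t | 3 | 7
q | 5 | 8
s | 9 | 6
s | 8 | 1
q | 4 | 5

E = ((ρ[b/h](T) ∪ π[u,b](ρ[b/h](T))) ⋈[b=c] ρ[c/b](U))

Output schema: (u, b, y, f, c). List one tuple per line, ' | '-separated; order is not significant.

Row counts bottom-up:
  T → 6
  ρ[b/h](T) → 6
  T → 6
  ρ[b/h](T) → 6
  π[u,b](ρ[b/h](T)) → 6
  (ρ[b/h](T) ∪ π[u,b](ρ[b/h](T))) → 12
  U → 6
  ρ[c/b](U) → 6
  ((ρ[b/h](T) ∪ π[u,b](ρ[b/h](T))) ⋈[b=c] ρ[c/b](U)) → 10

== RESULT ==
u | b | y | f | c
p | 6 | s | 9 | 6
p | 6 | s | 9 | 6
q | 1 | s | 8 | 1
q | 1 | s | 8 | 1
q | 5 | q | 4 | 5
q | 5 | q | 4 | 5
q | 6 | s | 9 | 6
q | 6 | s | 9 | 6
t | 5 | q | 4 | 5
t | 5 | q | 4 | 5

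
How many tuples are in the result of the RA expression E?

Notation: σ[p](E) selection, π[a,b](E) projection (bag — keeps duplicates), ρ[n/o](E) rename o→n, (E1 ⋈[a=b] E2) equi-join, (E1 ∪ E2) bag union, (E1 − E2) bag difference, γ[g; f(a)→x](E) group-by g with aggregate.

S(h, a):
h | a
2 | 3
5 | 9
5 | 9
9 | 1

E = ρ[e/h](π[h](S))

Row counts bottom-up:
  S → 4
  π[h](S) → 4
  ρ[e/h](π[h](S)) → 4

|E| = 4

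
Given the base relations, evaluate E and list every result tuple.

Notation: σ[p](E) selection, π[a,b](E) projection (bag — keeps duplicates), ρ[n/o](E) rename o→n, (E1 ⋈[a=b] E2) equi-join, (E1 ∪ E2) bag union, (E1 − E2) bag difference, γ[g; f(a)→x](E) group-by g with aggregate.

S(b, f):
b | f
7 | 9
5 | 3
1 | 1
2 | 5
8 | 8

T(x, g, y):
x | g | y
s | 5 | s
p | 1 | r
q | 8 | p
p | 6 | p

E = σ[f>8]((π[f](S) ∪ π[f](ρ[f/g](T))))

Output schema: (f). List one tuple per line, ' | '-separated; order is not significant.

Per-node cardinality:
  S → 5
  π[f](S) → 5
  T → 4
  ρ[f/g](T) → 4
  π[f](ρ[f/g](T)) → 4
  (π[f](S) ∪ π[f](ρ[f/g](T))) → 9
  σ[f>8]((π[f](S) ∪ π[f](ρ[f/g](T)))) → 1

== RESULT ==
f
9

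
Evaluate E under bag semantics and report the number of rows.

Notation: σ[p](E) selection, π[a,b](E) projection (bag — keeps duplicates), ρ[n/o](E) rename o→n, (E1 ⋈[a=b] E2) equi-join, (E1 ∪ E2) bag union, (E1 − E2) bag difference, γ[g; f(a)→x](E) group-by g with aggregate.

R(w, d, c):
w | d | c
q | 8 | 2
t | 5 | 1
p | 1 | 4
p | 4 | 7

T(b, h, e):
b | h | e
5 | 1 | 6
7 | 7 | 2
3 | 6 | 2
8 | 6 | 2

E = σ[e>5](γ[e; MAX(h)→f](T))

Per-node cardinality:
  T → 4
  γ[e; MAX(h)→f](T) → 2
  σ[e>5](γ[e; MAX(h)→f](T)) → 1

|E| = 1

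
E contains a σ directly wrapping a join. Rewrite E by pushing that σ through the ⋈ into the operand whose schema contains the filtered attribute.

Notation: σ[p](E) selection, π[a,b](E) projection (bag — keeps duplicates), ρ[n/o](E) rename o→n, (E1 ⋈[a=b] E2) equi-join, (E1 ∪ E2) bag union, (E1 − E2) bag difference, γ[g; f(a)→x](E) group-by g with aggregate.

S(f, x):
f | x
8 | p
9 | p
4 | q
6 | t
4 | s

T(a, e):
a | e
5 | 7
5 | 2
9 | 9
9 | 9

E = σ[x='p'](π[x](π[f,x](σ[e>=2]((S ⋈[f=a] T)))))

σ filters on e, owned by the right side.
E' = σ[x='p'](π[x](π[f,x]((S ⋈[f=a] σ[e>=2](T)))))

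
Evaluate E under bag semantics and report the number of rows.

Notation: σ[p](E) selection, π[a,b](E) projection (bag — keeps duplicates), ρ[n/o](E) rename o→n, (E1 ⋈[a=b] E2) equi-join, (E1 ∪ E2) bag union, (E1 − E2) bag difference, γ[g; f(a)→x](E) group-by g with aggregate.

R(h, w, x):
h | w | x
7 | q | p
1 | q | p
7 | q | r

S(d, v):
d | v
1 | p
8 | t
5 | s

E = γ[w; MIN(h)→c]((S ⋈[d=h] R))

Subexpression sizes:
  S → 3
  R → 3
  (S ⋈[d=h] R) → 1
  γ[w; MIN(h)→c]((S ⋈[d=h] R)) → 1

|E| = 1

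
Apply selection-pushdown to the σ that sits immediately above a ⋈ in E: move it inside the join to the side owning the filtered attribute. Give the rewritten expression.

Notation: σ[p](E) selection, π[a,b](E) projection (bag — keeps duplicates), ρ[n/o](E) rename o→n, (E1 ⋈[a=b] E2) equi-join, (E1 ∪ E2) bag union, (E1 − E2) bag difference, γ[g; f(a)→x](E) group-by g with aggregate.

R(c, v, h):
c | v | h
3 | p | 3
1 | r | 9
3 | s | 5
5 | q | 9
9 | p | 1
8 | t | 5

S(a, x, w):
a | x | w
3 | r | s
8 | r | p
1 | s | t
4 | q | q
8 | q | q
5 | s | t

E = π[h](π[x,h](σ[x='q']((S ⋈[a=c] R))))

σ filters on x, owned by the left side.
E' = π[h](π[x,h]((σ[x='q'](S) ⋈[a=c] R)))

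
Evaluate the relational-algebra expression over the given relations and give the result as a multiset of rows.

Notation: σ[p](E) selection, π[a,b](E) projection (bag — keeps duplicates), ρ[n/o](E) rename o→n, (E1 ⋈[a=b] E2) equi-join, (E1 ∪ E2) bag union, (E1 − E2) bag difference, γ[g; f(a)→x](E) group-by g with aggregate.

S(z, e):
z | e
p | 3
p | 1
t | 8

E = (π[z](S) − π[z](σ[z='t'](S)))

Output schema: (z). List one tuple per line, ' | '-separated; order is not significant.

Stepwise |·|:
  S → 3
  π[z](S) → 3
  S → 3
  σ[z='t'](S) → 1
  π[z](σ[z='t'](S)) → 1
  (π[z](S) − π[z](σ[z='t'](S))) → 2

== RESULT ==
z
p
p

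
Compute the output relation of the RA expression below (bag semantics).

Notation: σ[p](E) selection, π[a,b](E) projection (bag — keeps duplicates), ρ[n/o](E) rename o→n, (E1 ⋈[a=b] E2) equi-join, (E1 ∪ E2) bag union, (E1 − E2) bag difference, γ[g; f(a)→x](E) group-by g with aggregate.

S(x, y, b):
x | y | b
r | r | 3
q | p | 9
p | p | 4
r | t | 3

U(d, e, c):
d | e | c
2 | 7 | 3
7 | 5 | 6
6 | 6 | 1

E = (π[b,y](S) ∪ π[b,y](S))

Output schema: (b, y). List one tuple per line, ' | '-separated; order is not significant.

Per-node cardinality:
  S → 4
  π[b,y](S) → 4
  S → 4
  π[b,y](S) → 4
  (π[b,y](S) ∪ π[b,y](S)) → 8

== RESULT ==
b | y
3 | r
3 | r
3 | t
3 | t
4 | p
4 | p
9 | p
9 | p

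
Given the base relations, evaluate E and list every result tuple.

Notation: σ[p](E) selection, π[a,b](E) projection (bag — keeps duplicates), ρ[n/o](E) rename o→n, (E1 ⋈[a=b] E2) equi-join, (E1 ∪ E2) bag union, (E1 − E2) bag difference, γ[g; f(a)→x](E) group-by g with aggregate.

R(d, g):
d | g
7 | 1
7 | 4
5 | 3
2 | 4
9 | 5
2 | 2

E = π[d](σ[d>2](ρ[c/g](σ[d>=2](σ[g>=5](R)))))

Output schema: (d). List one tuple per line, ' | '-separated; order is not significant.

Stepwise |·|:
  R → 6
  σ[g>=5](R) → 1
  σ[d>=2](σ[g>=5](R)) → 1
  ρ[c/g](σ[d>=2](σ[g>=5](R))) → 1
  σ[d>2](ρ[c/g](σ[d>=2](σ[g>=5](R)))) → 1
  π[d](σ[d>2](ρ[c/g](σ[d>=2](σ[g>=5](R))))) → 1

== RESULT ==
d
9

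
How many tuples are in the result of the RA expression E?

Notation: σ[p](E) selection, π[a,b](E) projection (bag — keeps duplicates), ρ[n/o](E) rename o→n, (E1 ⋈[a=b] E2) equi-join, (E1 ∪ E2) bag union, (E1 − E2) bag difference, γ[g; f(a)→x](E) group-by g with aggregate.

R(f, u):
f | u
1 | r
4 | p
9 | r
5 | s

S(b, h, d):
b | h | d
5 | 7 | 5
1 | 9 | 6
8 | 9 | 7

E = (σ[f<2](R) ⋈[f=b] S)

Subexpression sizes:
  R → 4
  σ[f<2](R) → 1
  S → 3
  (σ[f<2](R) ⋈[f=b] S) → 1

|E| = 1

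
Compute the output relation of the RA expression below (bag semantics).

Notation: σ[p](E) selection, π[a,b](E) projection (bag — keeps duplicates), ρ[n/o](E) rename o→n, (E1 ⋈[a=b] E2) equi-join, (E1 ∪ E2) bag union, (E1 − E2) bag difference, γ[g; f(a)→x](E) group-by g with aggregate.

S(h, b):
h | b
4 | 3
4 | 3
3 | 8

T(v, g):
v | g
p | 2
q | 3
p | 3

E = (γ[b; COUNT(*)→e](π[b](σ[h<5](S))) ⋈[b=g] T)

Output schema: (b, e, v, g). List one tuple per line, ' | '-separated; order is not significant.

Per-node cardinality:
  S → 3
  σ[h<5](S) → 3
  π[b](σ[h<5](S)) → 3
  γ[b; COUNT(*)→e](π[b](σ[h<5](S))) → 2
  T → 3
  (γ[b; COUNT(*)→e](π[b](σ[h<5](S))) ⋈[b=g] T) → 2

== RESULT ==
b | e | v | g
3 | 2 | p | 3
3 | 2 | q | 3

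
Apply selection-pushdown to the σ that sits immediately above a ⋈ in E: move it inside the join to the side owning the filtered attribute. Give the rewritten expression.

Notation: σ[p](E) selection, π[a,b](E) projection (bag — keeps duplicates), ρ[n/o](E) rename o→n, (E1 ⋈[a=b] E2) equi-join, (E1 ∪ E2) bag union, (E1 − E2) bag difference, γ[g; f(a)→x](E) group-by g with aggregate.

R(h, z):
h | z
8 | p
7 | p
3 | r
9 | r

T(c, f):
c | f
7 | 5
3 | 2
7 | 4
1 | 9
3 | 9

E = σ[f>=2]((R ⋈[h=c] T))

σ filters on f, owned by the right side.
E' = (R ⋈[h=c] σ[f>=2](T))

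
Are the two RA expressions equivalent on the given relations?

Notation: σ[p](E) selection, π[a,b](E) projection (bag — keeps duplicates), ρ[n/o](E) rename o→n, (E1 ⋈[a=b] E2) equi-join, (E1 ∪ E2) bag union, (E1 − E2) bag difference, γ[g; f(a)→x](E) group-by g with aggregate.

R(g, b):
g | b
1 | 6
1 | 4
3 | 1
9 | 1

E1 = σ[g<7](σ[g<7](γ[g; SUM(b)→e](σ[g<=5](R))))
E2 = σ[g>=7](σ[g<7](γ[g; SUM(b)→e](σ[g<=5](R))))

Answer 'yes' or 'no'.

E1 per-node cardinality:
  R → 4
  σ[g<=5](R) → 3
  γ[g; SUM(b)→e](σ[g<=5](R)) → 2
  σ[g<7](γ[g; SUM(b)→e](σ[g<=5](R))) → 2
  σ[g<7](σ[g<7](γ[g; SUM(b)→e](σ[g<=5](R)))) → 2
E2 per-node cardinality:
  R → 4
  σ[g<=5](R) → 3
  γ[g; SUM(b)→e](σ[g<=5](R)) → 2
  σ[g<7](γ[g; SUM(b)→e](σ[g<=5](R))) → 2
  σ[g>=7](σ[g<7](γ[g; SUM(b)→e](σ[g<=5](R)))) → 0

E1 result:
g | e
1 | 10
3 | 1
E2 result:
g | e
(0 rows)
Witness: (3, 1) appears 1× in E1 but 0× in E2.

no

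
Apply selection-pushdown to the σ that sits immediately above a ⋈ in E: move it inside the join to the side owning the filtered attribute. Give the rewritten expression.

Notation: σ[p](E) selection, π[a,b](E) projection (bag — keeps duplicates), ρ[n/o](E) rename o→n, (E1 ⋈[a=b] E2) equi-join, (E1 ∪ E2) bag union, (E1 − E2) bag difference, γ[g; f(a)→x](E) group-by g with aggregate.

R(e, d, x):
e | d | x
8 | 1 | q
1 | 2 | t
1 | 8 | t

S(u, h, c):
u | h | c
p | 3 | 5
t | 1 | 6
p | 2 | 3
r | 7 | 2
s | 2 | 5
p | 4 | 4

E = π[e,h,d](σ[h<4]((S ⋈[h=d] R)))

σ filters on h, owned by the left side.
E' = π[e,h,d]((σ[h<4](S) ⋈[h=d] R))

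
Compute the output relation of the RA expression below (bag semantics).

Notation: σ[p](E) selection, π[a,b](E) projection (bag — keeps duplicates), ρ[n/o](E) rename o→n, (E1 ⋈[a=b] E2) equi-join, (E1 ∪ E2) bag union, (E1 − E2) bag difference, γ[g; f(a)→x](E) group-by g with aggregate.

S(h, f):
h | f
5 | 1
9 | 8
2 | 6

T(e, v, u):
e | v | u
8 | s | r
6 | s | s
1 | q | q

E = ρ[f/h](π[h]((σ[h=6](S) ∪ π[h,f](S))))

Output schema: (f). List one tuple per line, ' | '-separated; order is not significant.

Subexpression sizes:
  S → 3
  σ[h=6](S) → 0
  S → 3
  π[h,f](S) → 3
  (σ[h=6](S) ∪ π[h,f](S)) → 3
  π[h]((σ[h=6](S) ∪ π[h,f](S))) → 3
  ρ[f/h](π[h]((σ[h=6](S) ∪ π[h,f](S)))) → 3

== RESULT ==
f
2
5
9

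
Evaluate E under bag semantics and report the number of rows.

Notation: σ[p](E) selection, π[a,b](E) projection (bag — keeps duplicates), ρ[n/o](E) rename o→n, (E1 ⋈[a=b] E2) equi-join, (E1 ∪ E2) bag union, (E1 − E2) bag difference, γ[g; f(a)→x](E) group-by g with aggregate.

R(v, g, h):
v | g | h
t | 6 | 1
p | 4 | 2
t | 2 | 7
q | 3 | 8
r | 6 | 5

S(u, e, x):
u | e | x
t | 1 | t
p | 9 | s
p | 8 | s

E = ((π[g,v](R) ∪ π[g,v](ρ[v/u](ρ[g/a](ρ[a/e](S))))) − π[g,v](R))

Subexpression sizes:
  R → 5
  π[g,v](R) → 5
  S → 3
  ρ[a/e](S) → 3
  ρ[g/a](ρ[a/e](S)) → 3
  ρ[v/u](ρ[g/a](ρ[a/e](S))) → 3
  π[g,v](ρ[v/u](ρ[g/a](ρ[a/e](S)))) → 3
  (π[g,v](R) ∪ π[g,v](ρ[v/u](ρ[g/a](ρ[a/e](S))))) → 8
  R → 5
  π[g,v](R) → 5
  ((π[g,v](R) ∪ π[g,v](ρ[v/u](ρ[g/a](ρ[a/e](S))))) − π[g,v](R)) → 3

|E| = 3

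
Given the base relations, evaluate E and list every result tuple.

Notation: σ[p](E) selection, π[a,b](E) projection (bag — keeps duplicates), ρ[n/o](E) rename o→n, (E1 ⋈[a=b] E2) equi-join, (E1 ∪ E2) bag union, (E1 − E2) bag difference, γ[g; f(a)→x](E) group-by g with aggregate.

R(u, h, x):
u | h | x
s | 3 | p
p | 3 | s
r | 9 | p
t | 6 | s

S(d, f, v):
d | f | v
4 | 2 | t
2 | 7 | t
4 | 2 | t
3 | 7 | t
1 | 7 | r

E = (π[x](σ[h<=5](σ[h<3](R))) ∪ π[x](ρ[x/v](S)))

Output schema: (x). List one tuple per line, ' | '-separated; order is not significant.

Row counts bottom-up:
  R → 4
  σ[h<3](R) → 0
  σ[h<=5](σ[h<3](R)) → 0
  π[x](σ[h<=5](σ[h<3](R))) → 0
  S → 5
  ρ[x/v](S) → 5
  π[x](ρ[x/v](S)) → 5
  (π[x](σ[h<=5](σ[h<3](R))) ∪ π[x](ρ[x/v](S))) → 5

== RESULT ==
x
r
t
t
t
t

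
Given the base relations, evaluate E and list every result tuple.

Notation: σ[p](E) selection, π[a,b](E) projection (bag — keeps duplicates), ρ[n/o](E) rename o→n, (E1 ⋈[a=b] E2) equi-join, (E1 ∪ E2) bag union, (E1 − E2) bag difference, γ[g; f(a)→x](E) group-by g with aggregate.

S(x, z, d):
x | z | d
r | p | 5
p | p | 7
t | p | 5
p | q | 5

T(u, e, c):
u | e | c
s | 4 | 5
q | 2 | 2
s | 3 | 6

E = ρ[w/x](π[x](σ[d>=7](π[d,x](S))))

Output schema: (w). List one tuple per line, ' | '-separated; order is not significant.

Row counts bottom-up:
  S → 4
  π[d,x](S) → 4
  σ[d>=7](π[d,x](S)) → 1
  π[x](σ[d>=7](π[d,x](S))) → 1
  ρ[w/x](π[x](σ[d>=7](π[d,x](S)))) → 1

== RESULT ==
w
p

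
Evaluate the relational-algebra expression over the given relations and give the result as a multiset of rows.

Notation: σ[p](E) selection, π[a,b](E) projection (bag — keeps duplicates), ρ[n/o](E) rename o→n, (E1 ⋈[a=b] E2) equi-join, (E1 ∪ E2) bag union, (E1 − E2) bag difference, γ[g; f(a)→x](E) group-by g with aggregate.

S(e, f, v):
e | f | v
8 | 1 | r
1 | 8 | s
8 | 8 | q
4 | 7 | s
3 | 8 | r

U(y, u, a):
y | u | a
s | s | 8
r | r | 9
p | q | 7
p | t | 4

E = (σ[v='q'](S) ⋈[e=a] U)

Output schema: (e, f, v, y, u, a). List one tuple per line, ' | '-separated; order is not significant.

Per-node cardinality:
  S → 5
  σ[v='q'](S) → 1
  U → 4
  (σ[v='q'](S) ⋈[e=a] U) → 1

== RESULT ==
e | f | v | y | u | a
8 | 8 | q | s | s | 8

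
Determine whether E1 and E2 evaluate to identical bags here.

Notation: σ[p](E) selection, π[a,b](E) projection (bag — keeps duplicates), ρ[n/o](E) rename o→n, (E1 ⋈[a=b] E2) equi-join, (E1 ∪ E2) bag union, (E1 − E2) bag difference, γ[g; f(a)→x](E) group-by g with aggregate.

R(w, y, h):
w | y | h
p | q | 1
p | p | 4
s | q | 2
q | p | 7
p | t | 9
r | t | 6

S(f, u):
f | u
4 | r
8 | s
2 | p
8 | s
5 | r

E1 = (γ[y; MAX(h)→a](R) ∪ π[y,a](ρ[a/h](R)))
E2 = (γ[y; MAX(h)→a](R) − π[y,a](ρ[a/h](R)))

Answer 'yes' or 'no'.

E1 per-node cardinality:
  R → 6
  γ[y; MAX(h)→a](R) → 3
  R → 6
  ρ[a/h](R) → 6
  π[y,a](ρ[a/h](R)) → 6
  (γ[y; MAX(h)→a](R) ∪ π[y,a](ρ[a/h](R))) → 9
E2 per-node cardinality:
  R → 6
  γ[y; MAX(h)→a](R) → 3
  R → 6
  ρ[a/h](R) → 6
  π[y,a](ρ[a/h](R)) → 6
  (γ[y; MAX(h)→a](R) − π[y,a](ρ[a/h](R))) → 0

E1 result:
y | a
p | 4
p | 7
p | 7
q | 1
q | 2
q | 2
t | 6
t | 9
t | 9
E2 result:
y | a
(0 rows)
Witness: ('p', 4) appears 1× in E1 but 0× in E2.

no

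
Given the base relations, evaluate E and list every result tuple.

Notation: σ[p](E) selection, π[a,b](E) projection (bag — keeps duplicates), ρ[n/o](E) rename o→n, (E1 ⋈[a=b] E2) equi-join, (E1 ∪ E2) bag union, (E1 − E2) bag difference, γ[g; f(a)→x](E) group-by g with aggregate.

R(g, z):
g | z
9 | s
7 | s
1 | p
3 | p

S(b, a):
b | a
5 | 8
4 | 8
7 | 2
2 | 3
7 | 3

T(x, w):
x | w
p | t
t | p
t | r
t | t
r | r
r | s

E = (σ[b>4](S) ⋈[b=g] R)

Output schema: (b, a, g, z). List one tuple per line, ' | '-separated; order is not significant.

Stepwise |·|:
  S → 5
  σ[b>4](S) → 3
  R → 4
  (σ[b>4](S) ⋈[b=g] R) → 2

== RESULT ==
b | a | g | z
7 | 2 | 7 | s
7 | 3 | 7 | s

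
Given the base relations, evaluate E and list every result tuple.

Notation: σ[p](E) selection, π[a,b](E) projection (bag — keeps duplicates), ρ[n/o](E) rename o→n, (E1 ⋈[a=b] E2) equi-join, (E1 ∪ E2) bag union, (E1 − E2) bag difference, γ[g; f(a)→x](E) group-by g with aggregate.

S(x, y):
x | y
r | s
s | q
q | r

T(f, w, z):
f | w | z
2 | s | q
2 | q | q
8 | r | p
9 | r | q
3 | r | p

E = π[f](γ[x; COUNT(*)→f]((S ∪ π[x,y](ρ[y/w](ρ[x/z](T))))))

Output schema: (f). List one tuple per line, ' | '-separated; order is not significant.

Row counts bottom-up:
  S → 3
  T → 5
  ρ[x/z](T) → 5
  ρ[y/w](ρ[x/z](T)) → 5
  π[x,y](ρ[y/w](ρ[x/z](T))) → 5
  (S ∪ π[x,y](ρ[y/w](ρ[x/z](T)))) → 8
  γ[x; COUNT(*)→f]((S ∪ π[x,y](ρ[y/w](ρ[x/z](T))))) → 4
  π[f](γ[x; COUNT(*)→f]((S ∪ π[x,y](ρ[y/w](ρ[x/z](T)))))) → 4

== RESULT ==
f
1
1
2
4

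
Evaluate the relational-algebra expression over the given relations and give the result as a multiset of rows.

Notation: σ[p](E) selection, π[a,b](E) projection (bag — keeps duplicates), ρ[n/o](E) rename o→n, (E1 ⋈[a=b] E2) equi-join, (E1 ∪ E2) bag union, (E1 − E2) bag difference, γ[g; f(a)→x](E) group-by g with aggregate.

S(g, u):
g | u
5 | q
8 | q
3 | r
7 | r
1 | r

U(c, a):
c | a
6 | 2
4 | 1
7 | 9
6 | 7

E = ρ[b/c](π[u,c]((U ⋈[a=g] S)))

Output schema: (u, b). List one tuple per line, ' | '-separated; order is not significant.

Subexpression sizes:
  U → 4
  S → 5
  (U ⋈[a=g] S) → 2
  π[u,c]((U ⋈[a=g] S)) → 2
  ρ[b/c](π[u,c]((U ⋈[a=g] S))) → 2

== RESULT ==
u | b
r | 4
r | 6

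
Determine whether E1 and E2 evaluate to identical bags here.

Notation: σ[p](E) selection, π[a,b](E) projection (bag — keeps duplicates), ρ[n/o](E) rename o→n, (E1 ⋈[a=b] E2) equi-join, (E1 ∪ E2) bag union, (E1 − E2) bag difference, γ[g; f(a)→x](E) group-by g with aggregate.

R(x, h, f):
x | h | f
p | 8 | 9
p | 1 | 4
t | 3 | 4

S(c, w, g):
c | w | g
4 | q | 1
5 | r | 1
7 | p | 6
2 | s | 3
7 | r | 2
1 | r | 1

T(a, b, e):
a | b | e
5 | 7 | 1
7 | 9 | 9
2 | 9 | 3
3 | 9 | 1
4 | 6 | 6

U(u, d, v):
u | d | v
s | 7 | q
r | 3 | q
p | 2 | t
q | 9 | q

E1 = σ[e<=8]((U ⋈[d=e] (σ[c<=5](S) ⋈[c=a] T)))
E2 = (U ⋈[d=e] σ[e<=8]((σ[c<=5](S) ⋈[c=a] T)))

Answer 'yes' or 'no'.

E1 row counts bottom-up:
  U → 4
  S → 6
  σ[c<=5](S) → 4
  T → 5
  (σ[c<=5](S) ⋈[c=a] T) → 3
  (U ⋈[d=e] (σ[c<=5](S) ⋈[c=a] T)) → 1
  σ[e<=8]((U ⋈[d=e] (σ[c<=5](S) ⋈[c=a] T))) → 1
E2 row counts bottom-up:
  U → 4
  S → 6
  σ[c<=5](S) → 4
  T → 5
  (σ[c<=5](S) ⋈[c=a] T) → 3
  σ[e<=8]((σ[c<=5](S) ⋈[c=a] T)) → 3
  (U ⋈[d=e] σ[e<=8]((σ[c<=5](S) ⋈[c=a] T))) → 1

E1 and E2 produce the same multiset:
u | d | v | c | w | g | a | b | e
r | 3 | q | 2 | s | 3 | 2 | 9 | 3

yes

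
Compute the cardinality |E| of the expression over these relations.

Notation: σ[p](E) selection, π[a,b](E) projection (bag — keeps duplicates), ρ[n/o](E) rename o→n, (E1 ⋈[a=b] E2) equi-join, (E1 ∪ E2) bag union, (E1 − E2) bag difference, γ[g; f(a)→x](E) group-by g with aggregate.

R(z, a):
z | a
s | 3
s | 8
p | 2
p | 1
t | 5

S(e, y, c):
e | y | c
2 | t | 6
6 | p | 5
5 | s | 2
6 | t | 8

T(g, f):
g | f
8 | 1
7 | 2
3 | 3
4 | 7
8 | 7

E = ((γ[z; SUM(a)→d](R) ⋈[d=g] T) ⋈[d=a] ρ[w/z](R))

Per-node cardinality:
  R → 5
  γ[z; SUM(a)→d](R) → 3
  T → 5
  (γ[z; SUM(a)→d](R) ⋈[d=g] T) → 1
  R → 5
  ρ[w/z](R) → 5
  ((γ[z; SUM(a)→d](R) ⋈[d=g] T) ⋈[d=a] ρ[w/z](R)) → 1

|E| = 1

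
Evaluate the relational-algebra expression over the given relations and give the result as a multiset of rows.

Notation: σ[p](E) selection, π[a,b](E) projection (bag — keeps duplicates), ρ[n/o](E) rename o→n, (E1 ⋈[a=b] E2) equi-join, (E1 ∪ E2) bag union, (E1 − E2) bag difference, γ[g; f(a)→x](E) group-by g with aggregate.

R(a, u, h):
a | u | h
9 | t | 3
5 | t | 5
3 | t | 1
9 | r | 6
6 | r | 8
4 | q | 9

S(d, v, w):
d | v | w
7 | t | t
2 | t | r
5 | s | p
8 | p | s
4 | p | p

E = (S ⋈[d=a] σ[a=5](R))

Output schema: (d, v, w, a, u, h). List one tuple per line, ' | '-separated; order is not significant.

Subexpression sizes:
  S → 5
  R → 6
  σ[a=5](R) → 1
  (S ⋈[d=a] σ[a=5](R)) → 1

== RESULT ==
d | v | w | a | u | h
5 | s | p | 5 | t | 5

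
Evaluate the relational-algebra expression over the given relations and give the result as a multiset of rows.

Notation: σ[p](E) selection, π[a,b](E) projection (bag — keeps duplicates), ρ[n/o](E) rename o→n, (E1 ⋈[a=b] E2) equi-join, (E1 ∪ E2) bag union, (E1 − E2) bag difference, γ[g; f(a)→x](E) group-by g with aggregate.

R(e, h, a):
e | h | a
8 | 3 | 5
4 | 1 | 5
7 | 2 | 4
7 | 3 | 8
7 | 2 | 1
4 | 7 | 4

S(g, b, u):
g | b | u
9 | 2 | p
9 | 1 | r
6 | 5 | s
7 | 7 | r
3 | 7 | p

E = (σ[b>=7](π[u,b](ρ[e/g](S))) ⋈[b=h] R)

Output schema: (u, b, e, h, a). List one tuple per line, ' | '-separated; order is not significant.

Row counts bottom-up:
  S → 5
  ρ[e/g](S) → 5
  π[u,b](ρ[e/g](S)) → 5
  σ[b>=7](π[u,b](ρ[e/g](S))) → 2
  R → 6
  (σ[b>=7](π[u,b](ρ[e/g](S))) ⋈[b=h] R) → 2

== RESULT ==
u | b | e | h | a
p | 7 | 4 | 7 | 4
r | 7 | 4 | 7 | 4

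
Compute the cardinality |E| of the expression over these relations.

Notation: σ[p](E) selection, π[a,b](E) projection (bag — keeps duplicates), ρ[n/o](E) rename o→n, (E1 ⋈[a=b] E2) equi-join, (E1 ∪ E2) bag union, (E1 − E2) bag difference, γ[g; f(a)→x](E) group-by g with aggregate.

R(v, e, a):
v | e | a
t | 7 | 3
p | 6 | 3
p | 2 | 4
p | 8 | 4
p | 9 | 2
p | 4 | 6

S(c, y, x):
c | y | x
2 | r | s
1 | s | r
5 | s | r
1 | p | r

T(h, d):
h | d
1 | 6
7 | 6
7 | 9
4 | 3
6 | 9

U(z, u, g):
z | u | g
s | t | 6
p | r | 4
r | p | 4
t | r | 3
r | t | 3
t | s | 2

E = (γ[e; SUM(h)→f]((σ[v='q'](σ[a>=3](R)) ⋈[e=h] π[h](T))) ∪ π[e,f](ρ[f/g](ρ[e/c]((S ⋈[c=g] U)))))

Stepwise |·|:
  R → 6
  σ[a>=3](R) → 5
  σ[v='q'](σ[a>=3](R)) → 0
  T → 5
  π[h](T) → 5
  (σ[v='q'](σ[a>=3](R)) ⋈[e=h] π[h](T)) → 0
  γ[e; SUM(h)→f]((σ[v='q'](σ[a>=3](R)) ⋈[e=h] π[h](T))) → 0
  S → 4
  U → 6
  (S ⋈[c=g] U) → 1
  ρ[e/c]((S ⋈[c=g] U)) → 1
  ρ[f/g](ρ[e/c]((S ⋈[c=g] U))) → 1
  π[e,f](ρ[f/g](ρ[e/c]((S ⋈[c=g] U)))) → 1
  (γ[e; SUM(h)→f]((σ[v='q'](σ[a>=3](R)) ⋈[e=h] π[h](T))) ∪ π[e,f](ρ[f/g](ρ[e/c]((S ⋈[c=g] U))))) → 1

|E| = 1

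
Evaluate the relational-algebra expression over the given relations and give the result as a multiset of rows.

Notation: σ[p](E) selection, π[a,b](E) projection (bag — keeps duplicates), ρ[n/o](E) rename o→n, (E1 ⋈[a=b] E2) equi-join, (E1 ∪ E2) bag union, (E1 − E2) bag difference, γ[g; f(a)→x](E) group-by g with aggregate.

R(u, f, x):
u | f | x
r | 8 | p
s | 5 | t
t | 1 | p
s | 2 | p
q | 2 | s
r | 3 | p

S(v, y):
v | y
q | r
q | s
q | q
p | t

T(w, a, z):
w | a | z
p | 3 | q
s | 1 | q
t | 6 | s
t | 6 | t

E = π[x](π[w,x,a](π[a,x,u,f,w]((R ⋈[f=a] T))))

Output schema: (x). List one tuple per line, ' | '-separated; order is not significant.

Stepwise |·|:
  R → 6
  T → 4
  (R ⋈[f=a] T) → 2
  π[a,x,u,f,w]((R ⋈[f=a] T)) → 2
  π[w,x,a](π[a,x,u,f,w]((R ⋈[f=a] T))) → 2
  π[x](π[w,x,a](π[a,x,u,f,w]((R ⋈[f=a] T)))) → 2

== RESULT ==
x
p
p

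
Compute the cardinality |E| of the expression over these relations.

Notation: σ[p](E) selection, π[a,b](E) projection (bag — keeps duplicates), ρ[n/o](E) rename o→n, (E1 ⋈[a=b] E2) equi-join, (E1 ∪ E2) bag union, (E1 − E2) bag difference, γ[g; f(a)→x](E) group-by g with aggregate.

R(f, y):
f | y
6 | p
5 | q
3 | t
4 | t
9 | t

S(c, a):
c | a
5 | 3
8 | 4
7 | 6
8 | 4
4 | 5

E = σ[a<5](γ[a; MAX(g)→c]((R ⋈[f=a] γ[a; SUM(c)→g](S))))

Per-node cardinality:
  R → 5
  S → 5
  γ[a; SUM(c)→g](S) → 4
  (R ⋈[f=a] γ[a; SUM(c)→g](S)) → 4
  γ[a; MAX(g)→c]((R ⋈[f=a] γ[a; SUM(c)→g](S))) → 4
  σ[a<5](γ[a; MAX(g)→c]((R ⋈[f=a] γ[a; SUM(c)→g](S)))) → 2

|E| = 2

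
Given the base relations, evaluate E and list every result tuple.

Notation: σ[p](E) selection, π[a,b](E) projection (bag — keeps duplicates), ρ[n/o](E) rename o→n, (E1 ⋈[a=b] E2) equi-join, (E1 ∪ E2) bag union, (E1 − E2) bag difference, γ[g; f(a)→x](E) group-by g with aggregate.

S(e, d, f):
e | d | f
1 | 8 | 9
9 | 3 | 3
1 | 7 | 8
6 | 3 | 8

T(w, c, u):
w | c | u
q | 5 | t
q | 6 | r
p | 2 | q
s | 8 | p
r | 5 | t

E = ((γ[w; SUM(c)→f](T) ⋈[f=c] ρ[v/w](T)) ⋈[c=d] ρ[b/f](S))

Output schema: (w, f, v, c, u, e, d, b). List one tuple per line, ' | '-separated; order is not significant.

Stepwise |·|:
  T → 5
  γ[w; SUM(c)→f](T) → 4
  T → 5
  ρ[v/w](T) → 5
  (γ[w; SUM(c)→f](T) ⋈[f=c] ρ[v/w](T)) → 4
  S → 4
  ρ[b/f](S) → 4
  ((γ[w; SUM(c)→f](T) ⋈[f=c] ρ[v/w](T)) ⋈[c=d] ρ[b/f](S)) → 1

== RESULT ==
w | f | v | c | u | e | d | b
s | 8 | s | 8 | p | 1 | 8 | 9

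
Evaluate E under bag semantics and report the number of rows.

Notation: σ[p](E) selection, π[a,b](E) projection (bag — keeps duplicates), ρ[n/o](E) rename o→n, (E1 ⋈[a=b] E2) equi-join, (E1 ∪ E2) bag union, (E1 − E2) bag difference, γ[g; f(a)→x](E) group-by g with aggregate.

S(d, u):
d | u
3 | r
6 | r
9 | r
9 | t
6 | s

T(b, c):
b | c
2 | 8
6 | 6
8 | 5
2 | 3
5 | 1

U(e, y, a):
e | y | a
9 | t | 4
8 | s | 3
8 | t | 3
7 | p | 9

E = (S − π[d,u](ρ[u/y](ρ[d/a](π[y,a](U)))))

Per-node cardinality:
  S → 5
  U → 4
  π[y,a](U) → 4
  ρ[d/a](π[y,a](U)) → 4
  ρ[u/y](ρ[d/a](π[y,a](U))) → 4
  π[d,u](ρ[u/y](ρ[d/a](π[y,a](U)))) → 4
  (S − π[d,u](ρ[u/y](ρ[d/a](π[y,a](U))))) → 5

|E| = 5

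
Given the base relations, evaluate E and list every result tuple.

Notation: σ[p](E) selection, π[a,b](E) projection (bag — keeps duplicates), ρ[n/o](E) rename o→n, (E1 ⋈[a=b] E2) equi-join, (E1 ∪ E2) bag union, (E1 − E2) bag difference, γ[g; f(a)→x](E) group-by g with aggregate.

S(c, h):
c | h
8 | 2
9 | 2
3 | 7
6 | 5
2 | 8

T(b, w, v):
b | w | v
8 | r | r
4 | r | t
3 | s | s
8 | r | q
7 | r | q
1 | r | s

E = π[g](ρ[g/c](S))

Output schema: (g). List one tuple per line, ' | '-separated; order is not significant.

Per-node cardinality:
  S → 5
  ρ[g/c](S) → 5
  π[g](ρ[g/c](S)) → 5

== RESULT ==
g
2
3
6
8
9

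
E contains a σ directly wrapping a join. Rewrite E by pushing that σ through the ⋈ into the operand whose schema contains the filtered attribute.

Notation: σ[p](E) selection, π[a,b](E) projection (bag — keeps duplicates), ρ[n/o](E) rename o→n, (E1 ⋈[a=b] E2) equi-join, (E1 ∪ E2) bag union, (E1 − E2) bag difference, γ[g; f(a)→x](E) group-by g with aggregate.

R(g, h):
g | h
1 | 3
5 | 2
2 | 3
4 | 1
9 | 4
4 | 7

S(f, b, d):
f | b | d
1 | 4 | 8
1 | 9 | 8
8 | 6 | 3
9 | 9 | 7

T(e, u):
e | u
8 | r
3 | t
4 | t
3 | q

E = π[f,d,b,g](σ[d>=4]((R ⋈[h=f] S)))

σ filters on d, owned by the right side.
E' = π[f,d,b,g]((R ⋈[h=f] σ[d>=4](S)))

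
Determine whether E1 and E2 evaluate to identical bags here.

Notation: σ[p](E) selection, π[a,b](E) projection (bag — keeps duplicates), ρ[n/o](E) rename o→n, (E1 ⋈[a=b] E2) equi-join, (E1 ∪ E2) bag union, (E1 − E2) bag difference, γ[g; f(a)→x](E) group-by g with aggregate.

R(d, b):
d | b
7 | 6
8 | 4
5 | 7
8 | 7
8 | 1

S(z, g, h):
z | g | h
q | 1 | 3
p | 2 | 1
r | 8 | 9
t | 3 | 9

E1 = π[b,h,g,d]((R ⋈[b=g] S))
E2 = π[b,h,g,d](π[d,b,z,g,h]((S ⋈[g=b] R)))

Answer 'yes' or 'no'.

E1 subexpression sizes:
  R → 5
  S → 4
  (R ⋈[b=g] S) → 1
  π[b,h,g,d]((R ⋈[b=g] S)) → 1
E2 subexpression sizes:
  S → 4
  R → 5
  (S ⋈[g=b] R) → 1
  π[d,b,z,g,h]((S ⋈[g=b] R)) → 1
  π[b,h,g,d](π[d,b,z,g,h]((S ⋈[g=b] R))) → 1

E1 and E2 produce the same multiset:
b | h | g | d
1 | 3 | 1 | 8

yes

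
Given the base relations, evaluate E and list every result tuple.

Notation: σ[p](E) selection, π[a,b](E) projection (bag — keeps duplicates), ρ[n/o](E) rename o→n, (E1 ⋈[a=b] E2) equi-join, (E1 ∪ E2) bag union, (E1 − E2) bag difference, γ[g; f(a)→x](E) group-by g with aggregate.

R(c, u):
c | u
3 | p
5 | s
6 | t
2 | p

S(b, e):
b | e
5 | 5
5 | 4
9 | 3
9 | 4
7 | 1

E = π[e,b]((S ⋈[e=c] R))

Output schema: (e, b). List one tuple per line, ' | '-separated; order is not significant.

Per-node cardinality:
  S → 5
  R → 4
  (S ⋈[e=c] R) → 2
  π[e,b]((S ⋈[e=c] R)) → 2

== RESULT ==
e | b
3 | 9
5 | 5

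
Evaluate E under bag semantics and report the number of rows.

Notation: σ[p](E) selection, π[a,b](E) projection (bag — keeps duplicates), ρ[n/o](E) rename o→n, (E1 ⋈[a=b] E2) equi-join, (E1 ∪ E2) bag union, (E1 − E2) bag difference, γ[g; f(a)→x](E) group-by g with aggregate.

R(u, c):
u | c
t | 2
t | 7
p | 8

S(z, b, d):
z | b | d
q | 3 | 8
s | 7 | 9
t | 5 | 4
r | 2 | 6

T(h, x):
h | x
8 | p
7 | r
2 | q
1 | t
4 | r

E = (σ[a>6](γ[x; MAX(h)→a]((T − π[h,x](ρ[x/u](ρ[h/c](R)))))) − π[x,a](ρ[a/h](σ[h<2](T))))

Per-node cardinality:
  T → 5
  R → 3
  ρ[h/c](R) → 3
  ρ[x/u](ρ[h/c](R)) → 3
  π[h,x](ρ[x/u](ρ[h/c](R))) → 3
  (T − π[h,x](ρ[x/u](ρ[h/c](R)))) → 4
  γ[x; MAX(h)→a]((T − π[h,x](ρ[x/u](ρ[h/c](R))))) → 3
  σ[a>6](γ[x; MAX(h)→a]((T − π[h,x](ρ[x/u](ρ[h/c](R)))))) → 1
  T → 5
  σ[h<2](T) → 1
  ρ[a/h](σ[h<2](T)) → 1
  π[x,a](ρ[a/h](σ[h<2](T))) → 1
  (σ[a>6](γ[x; MAX(h)→a]((T − π[h,x](ρ[x/u](ρ[h/c](R)))))) − π[x,a](ρ[a/h](σ[h<2](T)))) → 1

|E| = 1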